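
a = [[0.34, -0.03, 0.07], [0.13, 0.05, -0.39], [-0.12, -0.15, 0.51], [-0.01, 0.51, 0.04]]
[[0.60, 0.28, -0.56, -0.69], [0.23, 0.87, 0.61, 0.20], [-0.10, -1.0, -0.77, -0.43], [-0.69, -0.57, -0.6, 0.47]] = a@[[1.70, 1.15, -1.31, -1.75], [-1.31, -0.94, -1.03, 0.96], [-0.19, -1.97, -2.12, -0.98]]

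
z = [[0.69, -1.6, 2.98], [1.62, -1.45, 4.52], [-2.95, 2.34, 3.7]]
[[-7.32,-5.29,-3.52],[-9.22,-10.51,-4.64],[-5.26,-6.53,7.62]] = z @[[0.71, -1.74, -1.4], [1.51, -1.52, 1.54], [-1.81, -2.19, -0.03]]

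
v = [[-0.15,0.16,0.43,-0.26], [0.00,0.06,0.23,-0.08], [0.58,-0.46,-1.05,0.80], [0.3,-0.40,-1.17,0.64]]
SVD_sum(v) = [[-0.16, 0.16, 0.42, -0.27], [-0.07, 0.07, 0.18, -0.11], [0.45, -0.44, -1.15, 0.74], [0.42, -0.42, -1.08, 0.70]] + [[0.02, -0.0, 0.01, 0.01], [0.07, -0.01, 0.05, 0.03], [0.13, -0.02, 0.1, 0.06], [-0.12, 0.02, -0.09, -0.06]] + [[-0.0, 0.0, 0.0, 0.00], [-0.00, 0.00, 0.00, 0.00], [0.00, -0.0, -0.00, -0.0], [-0.00, 0.00, 0.0, 0.00]] + [[-0.00, -0.00, 0.00, 0.0], [0.00, 0.0, -0.00, -0.0], [-0.00, -0.0, 0.00, 0.0], [0.0, 0.00, -0.0, -0.0]]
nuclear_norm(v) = 2.41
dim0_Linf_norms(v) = [0.58, 0.46, 1.17, 0.8]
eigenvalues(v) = [(-0.25+0.36j), (-0.25-0.36j), (-0.01+0j), 0j]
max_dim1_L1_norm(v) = 2.89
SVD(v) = [[-0.26, -0.08, -0.76, -0.59], [-0.11, -0.36, -0.52, 0.76], [0.70, -0.68, 0.01, -0.22], [0.66, 0.63, -0.39, 0.13]] @ diag([2.1485065917274513, 0.2576912916477713, 0.003808797005201904, 0.00034143515619103104]) @ [[0.30, -0.29, -0.76, 0.49], [-0.75, 0.1, -0.56, -0.35], [0.48, -0.30, -0.21, -0.8], [0.34, 0.9, -0.26, -0.07]]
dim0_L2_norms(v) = [0.67, 0.63, 1.65, 1.06]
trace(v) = -0.50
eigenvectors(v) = [[0.26-0.02j,0.26+0.02j,(0.58+0j),(0.29+0j)], [(0.17+0.04j),(0.17-0.04j),0.41+0.00j,0.93+0.00j], [(-0.55+0.21j),-0.55-0.21j,(-0.33+0j),-0.23+0.00j], [-0.74+0.00j,(-0.74-0j),(-0.62+0j),(0.02+0j)]]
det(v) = -0.00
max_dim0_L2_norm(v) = 1.65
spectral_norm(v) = 2.15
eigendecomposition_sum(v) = [[(-0.07-0.22j), (0.08+0.1j), 0.22+0.09j, (-0.13-0.19j)],[0.00-0.15j, 0.03+0.08j, 0.12+0.11j, (-0.04-0.15j)],[(0.29+0.44j), (-0.23-0.16j), (-0.53-0.07j), (0.4+0.34j)],[0.14+0.64j, (-0.2-0.29j), -0.59-0.31j, (0.32+0.57j)]] + [[-0.07+0.22j, (0.08-0.1j), 0.22-0.09j, -0.13+0.19j], [0.00+0.15j, 0.03-0.08j, (0.12-0.11j), (-0.04+0.15j)], [0.29-0.44j, (-0.23+0.16j), (-0.53+0.07j), (0.4-0.34j)], [(0.14-0.64j), (-0.2+0.29j), -0.59+0.31j, (0.32-0.57j)]] + [[(-0.01+0j),  0.00+0.00j,  (-0+0j),  (-0-0j)], [(-0.01+0j),  0.00+0.00j,  (-0+0j),  (-0-0j)], [0.01-0.00j,  -0.00-0.00j,  0.00-0.00j,  0j], [0.01-0.00j,  -0.00-0.00j,  0.00-0.00j,  0j]] + [[(-0-0j), 0.00+0.00j, -0.00+0.00j, 0.00-0.00j], [-0.00-0.00j, 0.00+0.00j, -0.00+0.00j, -0j], [0.00+0.00j, (-0-0j), -0j, (-0+0j)], [(-0-0j), 0j, -0.00+0.00j, 0.00-0.00j]]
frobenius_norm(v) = 2.16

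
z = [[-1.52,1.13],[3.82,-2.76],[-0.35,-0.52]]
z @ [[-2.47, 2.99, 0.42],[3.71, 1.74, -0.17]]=[[7.95, -2.58, -0.83], [-19.67, 6.62, 2.07], [-1.06, -1.95, -0.06]]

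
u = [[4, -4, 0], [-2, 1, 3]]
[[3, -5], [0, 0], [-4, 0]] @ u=[[22, -17, -15], [0, 0, 0], [-16, 16, 0]]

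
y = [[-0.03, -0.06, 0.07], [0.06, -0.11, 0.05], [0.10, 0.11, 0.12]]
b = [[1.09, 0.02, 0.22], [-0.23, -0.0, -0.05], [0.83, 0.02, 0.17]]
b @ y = [[-0.01, -0.04, 0.1], [0.0, 0.01, -0.02], [-0.01, -0.03, 0.08]]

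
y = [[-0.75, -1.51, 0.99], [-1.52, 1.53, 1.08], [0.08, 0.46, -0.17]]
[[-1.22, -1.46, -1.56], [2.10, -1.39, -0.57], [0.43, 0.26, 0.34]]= y @ [[-0.09, 0.81, -0.08], [1.06, 0.24, 0.34], [0.32, -0.49, -1.12]]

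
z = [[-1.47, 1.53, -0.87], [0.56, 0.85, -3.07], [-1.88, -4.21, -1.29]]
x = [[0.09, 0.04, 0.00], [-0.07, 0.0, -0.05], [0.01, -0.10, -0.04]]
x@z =[[-0.11,0.17,-0.2],[0.2,0.1,0.13],[0.00,0.10,0.35]]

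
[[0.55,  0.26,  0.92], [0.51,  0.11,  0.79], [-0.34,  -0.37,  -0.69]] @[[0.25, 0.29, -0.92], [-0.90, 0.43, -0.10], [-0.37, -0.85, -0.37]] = [[-0.44, -0.51, -0.87], [-0.26, -0.48, -0.77], [0.50, 0.33, 0.61]]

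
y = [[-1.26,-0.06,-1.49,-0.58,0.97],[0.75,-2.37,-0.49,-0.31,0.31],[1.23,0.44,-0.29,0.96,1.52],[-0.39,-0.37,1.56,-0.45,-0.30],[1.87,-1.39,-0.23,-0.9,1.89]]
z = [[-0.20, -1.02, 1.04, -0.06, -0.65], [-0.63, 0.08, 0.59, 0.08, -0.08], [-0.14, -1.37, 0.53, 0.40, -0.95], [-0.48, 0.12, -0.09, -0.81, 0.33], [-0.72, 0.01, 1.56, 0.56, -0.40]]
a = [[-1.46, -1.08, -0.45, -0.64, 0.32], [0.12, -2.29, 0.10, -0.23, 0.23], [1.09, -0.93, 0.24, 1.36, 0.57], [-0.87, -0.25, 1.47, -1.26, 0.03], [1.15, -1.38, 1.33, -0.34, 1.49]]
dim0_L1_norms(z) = [2.17, 2.6, 3.81, 1.91, 2.41]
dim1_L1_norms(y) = [4.36, 4.23, 4.44, 3.07, 6.28]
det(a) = -9.97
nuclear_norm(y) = 10.84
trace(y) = -2.48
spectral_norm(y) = 3.91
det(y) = -21.68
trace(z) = -0.80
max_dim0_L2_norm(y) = 2.81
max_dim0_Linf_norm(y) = 2.37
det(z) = 0.01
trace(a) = -3.28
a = z + y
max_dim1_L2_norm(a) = 2.71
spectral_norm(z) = 2.75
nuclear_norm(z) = 5.67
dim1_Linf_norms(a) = [1.46, 2.29, 1.36, 1.47, 1.49]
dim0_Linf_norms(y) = [1.87, 2.37, 1.56, 0.96, 1.89]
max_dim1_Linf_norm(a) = 2.29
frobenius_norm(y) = 5.44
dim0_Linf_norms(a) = [1.46, 2.29, 1.47, 1.36, 1.49]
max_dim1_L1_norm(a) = 5.69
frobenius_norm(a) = 5.06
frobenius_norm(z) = 3.32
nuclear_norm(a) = 9.80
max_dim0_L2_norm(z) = 2.04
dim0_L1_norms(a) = [4.69, 5.93, 3.59, 3.83, 2.64]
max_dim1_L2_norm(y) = 3.14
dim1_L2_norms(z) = [1.61, 0.87, 1.8, 1.01, 1.85]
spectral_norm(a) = 3.53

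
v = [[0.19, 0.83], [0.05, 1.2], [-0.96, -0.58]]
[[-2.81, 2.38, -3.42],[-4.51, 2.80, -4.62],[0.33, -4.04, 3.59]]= v @ [[1.98,  2.87,  -1.45], [-3.84,  2.21,  -3.79]]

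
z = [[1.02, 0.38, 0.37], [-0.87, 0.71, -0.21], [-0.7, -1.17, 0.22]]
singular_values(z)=[1.66, 1.3, 0.28]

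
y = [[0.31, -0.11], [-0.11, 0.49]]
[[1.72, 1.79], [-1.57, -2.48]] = y@ [[4.78, 4.32], [-2.13, -4.1]]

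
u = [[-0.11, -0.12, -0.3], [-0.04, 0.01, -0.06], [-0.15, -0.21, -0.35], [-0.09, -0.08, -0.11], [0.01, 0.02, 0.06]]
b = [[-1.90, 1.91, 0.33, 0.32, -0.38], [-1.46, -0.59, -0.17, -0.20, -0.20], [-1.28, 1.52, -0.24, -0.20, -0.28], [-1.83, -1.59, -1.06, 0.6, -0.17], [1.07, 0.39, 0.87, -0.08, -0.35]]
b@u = [[0.05, 0.14, 0.28], [0.23, 0.22, 0.54], [0.13, 0.23, 0.38], [0.37, 0.37, 0.94], [-0.26, -0.31, -0.66]]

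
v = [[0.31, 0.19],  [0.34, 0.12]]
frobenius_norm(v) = 0.51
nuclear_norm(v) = 0.56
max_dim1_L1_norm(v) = 0.5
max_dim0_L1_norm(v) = 0.65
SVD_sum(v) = [[0.33, 0.16],  [0.32, 0.15]] + [[-0.02, 0.03], [0.02, -0.03]]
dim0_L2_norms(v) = [0.46, 0.22]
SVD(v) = [[-0.71, -0.7],[-0.7, 0.71]] @ diag([0.509219715939899, 0.05380781447047094]) @ [[-0.9, -0.43],[0.43, -0.90]]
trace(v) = 0.43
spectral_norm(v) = 0.51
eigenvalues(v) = [0.49, -0.06]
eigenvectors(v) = [[0.73, -0.46],[0.68, 0.89]]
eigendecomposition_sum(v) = [[0.33, 0.17], [0.30, 0.16]] + [[-0.02, 0.02], [0.04, -0.04]]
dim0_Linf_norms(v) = [0.34, 0.19]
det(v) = -0.03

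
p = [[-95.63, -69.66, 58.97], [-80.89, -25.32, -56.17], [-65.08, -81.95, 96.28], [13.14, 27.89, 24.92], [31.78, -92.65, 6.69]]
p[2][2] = 96.28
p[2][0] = -65.08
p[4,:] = [31.78, -92.65, 6.69]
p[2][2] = 96.28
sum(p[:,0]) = -196.67999999999998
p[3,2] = 24.92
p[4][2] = 6.69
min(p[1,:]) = -80.89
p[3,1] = 27.89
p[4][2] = 6.69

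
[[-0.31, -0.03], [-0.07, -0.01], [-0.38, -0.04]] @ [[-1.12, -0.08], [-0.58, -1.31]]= [[0.36, 0.06], [0.08, 0.02], [0.45, 0.08]]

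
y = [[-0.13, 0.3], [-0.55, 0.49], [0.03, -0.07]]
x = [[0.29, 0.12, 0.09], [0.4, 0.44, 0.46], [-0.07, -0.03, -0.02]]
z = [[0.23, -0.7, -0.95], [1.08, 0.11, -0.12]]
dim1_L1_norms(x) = [0.5, 1.3, 0.12]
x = y @ z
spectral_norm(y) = 0.80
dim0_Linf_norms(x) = [0.4, 0.44, 0.46]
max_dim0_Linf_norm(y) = 0.55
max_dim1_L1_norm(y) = 1.04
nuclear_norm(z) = 2.28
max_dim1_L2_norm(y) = 0.74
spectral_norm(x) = 0.81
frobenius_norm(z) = 1.62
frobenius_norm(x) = 0.82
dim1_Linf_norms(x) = [0.29, 0.46, 0.07]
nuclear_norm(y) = 0.93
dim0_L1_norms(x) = [0.76, 0.59, 0.57]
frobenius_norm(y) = 0.81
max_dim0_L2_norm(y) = 0.58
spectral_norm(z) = 1.28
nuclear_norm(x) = 0.97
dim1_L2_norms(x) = [0.33, 0.75, 0.08]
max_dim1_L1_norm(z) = 1.88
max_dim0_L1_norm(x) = 0.76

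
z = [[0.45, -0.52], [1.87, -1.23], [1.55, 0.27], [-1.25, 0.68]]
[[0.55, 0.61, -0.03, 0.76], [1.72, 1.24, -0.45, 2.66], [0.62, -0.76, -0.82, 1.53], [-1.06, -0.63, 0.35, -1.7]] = z@[[0.51, -0.25, -0.47, 1.08], [-0.62, -1.39, -0.35, -0.52]]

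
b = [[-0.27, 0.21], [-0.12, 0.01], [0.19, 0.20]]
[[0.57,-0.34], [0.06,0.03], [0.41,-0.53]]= b @ [[-0.29, -0.46], [2.35, -2.21]]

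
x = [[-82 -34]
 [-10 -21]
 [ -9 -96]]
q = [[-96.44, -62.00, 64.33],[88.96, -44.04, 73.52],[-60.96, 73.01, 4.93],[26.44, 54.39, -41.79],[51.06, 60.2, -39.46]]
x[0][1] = -34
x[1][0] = -10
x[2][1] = -96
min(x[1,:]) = -21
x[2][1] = -96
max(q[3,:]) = 54.39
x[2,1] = -96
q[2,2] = 4.93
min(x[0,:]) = -82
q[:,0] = [-96.44, 88.96, -60.96, 26.44, 51.06]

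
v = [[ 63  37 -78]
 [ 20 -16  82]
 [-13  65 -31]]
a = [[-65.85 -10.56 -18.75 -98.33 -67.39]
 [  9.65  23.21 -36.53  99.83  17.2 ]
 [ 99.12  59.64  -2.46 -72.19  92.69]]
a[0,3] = -98.33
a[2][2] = -2.46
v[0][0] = 63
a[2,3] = -72.19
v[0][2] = -78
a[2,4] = 92.69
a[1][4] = 17.2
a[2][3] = -72.19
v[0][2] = -78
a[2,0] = 99.12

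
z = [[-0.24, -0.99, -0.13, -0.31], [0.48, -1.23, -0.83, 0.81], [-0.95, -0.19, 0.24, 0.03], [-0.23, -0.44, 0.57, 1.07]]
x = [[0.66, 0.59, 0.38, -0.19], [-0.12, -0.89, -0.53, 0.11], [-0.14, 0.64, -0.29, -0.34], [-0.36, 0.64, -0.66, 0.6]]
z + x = [[0.42, -0.4, 0.25, -0.5], [0.36, -2.12, -1.36, 0.92], [-1.09, 0.45, -0.05, -0.31], [-0.59, 0.2, -0.09, 1.67]]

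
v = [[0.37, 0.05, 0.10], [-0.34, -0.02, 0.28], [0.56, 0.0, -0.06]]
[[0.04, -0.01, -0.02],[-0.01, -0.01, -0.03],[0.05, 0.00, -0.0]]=v@[[0.1,-0.00,-0.02], [-0.04,-0.05,0.07], [0.07,-0.05,-0.12]]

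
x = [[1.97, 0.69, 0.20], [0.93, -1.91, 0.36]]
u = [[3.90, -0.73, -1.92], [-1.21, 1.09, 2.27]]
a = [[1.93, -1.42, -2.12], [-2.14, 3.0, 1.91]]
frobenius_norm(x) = 3.01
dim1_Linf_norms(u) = [3.9, 2.27]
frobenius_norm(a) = 5.24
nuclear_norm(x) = 4.24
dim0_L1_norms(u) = [5.11, 1.82, 4.19]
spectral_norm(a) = 5.16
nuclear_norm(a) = 6.06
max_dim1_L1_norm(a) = 7.05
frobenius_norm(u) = 5.22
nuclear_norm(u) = 6.48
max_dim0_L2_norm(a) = 3.32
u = a + x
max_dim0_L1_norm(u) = 5.11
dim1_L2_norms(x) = [2.1, 2.15]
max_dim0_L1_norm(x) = 2.9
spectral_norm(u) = 5.01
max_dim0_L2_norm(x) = 2.18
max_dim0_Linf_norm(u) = 3.9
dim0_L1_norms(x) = [2.9, 2.6, 0.56]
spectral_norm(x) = 2.26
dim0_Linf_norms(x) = [1.97, 1.91, 0.36]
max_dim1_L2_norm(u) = 4.41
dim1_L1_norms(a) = [5.47, 7.05]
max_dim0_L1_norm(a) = 4.42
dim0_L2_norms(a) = [2.88, 3.32, 2.85]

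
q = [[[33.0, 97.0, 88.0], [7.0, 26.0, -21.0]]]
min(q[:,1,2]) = -21.0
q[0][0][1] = 97.0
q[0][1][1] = 26.0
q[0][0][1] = 97.0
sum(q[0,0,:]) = 218.0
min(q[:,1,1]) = 26.0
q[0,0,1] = 97.0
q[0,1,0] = 7.0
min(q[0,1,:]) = -21.0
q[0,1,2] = -21.0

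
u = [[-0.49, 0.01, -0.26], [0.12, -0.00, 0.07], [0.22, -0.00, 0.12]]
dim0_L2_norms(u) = [0.55, 0.01, 0.29]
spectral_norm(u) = 0.62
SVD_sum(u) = [[-0.49, 0.01, -0.26], [0.12, -0.0, 0.07], [0.22, -0.0, 0.12]] + [[-0.0, 0.00, 0.00], [-0.0, 0.0, 0.00], [-0.00, 0.00, 0.00]] + [[0.0, 0.00, -0.00], [-0.00, -0.00, 0.0], [0.00, 0.00, -0.00]]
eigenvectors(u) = [[0.89, 0.33, -0.34], [-0.21, -0.67, -0.71], [-0.4, -0.67, 0.61]]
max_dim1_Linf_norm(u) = 0.49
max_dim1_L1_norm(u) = 0.76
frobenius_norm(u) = 0.62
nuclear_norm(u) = 0.63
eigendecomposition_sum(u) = [[-0.49,0.01,-0.26], [0.12,-0.0,0.06], [0.22,-0.01,0.11]] + [[-0.00, -0.0, -0.00], [0.0, 0.0, 0.01], [0.00, 0.0, 0.01]] + [[0.00, -0.00, 0.00], [0.0, -0.00, 0.00], [-0.0, 0.0, -0.00]]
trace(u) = -0.37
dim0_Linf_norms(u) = [0.49, 0.01, 0.26]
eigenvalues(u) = [-0.38, 0.01, -0.0]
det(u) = 0.00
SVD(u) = [[-0.89, -0.42, 0.18], [0.22, -0.74, -0.63], [0.40, -0.52, 0.75]] @ diag([0.6243758150113927, 0.007048272802893503, 0.002272329059593922]) @ [[0.88, -0.01, 0.47], [0.37, -0.6, -0.71], [0.29, 0.80, -0.52]]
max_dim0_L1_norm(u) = 0.83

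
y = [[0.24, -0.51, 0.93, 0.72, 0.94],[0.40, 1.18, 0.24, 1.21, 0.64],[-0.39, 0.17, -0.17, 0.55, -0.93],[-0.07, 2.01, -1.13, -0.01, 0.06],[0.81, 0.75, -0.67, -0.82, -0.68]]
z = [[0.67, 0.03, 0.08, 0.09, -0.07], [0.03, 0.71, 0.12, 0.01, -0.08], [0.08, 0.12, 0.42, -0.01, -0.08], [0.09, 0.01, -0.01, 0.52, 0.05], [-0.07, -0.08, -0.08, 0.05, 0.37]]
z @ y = [[0.08, -0.16, 0.56, 0.62, 0.63], [0.18, 0.8, 0.22, 1.01, 0.43], [-0.16, 0.09, 0.1, 0.5, -0.18], [0.03, 1.05, -0.53, 0.03, 0.10], [0.28, 0.31, -0.38, -0.50, -0.29]]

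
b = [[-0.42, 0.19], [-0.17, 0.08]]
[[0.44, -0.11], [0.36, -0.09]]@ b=[[-0.17, 0.07], [-0.14, 0.06]]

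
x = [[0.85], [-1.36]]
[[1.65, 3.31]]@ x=[[-3.10]]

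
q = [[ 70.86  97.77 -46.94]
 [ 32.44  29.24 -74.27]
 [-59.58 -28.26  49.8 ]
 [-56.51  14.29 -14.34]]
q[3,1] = 14.29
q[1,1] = 29.24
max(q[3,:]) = 14.29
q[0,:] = [70.86, 97.77, -46.94]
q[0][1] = 97.77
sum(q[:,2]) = -85.75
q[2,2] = 49.8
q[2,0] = -59.58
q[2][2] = 49.8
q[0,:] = [70.86, 97.77, -46.94]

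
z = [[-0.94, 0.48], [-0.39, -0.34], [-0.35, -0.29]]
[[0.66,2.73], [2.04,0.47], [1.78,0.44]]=z@ [[-2.37, -2.28], [-3.27, 1.22]]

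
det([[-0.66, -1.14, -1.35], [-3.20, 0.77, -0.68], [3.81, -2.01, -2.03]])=7.570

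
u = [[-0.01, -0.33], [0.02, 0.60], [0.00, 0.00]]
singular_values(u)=[0.69, 0.0]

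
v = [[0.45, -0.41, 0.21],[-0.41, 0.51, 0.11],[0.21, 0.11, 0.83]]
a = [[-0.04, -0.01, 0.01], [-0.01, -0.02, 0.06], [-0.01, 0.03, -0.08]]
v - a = [[0.49, -0.40, 0.20], [-0.40, 0.53, 0.05], [0.22, 0.08, 0.91]]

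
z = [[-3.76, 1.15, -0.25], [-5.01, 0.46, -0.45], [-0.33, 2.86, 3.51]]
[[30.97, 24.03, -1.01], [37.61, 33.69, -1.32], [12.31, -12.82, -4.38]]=z@[[-7.20, -6.54, 0.39], [3.4, -1.2, 0.11], [0.06, -3.29, -1.3]]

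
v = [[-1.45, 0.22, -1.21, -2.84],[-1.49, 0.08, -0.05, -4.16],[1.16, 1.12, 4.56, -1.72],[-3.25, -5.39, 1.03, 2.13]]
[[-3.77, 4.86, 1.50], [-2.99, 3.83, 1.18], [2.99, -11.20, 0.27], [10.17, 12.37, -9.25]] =v@[[0.1, -1.01, 0.14],[-1.46, -2.27, 1.43],[1.23, -1.86, -0.44],[0.64, -0.58, -0.3]]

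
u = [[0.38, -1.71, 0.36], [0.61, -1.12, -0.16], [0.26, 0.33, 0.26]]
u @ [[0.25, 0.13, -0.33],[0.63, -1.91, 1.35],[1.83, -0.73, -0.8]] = [[-0.32, 3.05, -2.72], [-0.85, 2.34, -1.59], [0.75, -0.79, 0.15]]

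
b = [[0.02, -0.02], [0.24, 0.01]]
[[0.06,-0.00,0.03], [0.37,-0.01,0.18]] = b@[[1.62,-0.04,0.79],[-1.46,0.03,-0.71]]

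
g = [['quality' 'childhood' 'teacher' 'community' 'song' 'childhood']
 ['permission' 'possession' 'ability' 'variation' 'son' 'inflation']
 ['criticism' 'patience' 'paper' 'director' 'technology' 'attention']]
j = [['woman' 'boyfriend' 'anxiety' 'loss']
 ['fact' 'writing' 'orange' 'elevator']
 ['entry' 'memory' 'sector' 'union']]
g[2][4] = 'technology'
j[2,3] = 'union'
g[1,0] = 'permission'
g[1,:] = ['permission', 'possession', 'ability', 'variation', 'son', 'inflation']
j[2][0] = 'entry'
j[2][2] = 'sector'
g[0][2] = 'teacher'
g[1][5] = 'inflation'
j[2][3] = 'union'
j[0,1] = 'boyfriend'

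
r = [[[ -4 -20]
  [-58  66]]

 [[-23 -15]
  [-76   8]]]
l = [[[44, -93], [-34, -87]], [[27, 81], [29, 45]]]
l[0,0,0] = 44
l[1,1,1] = 45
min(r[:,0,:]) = -23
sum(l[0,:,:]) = -170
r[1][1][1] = 8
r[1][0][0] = -23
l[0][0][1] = -93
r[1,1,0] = -76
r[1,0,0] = -23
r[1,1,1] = 8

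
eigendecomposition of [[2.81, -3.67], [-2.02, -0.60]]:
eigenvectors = [[0.93, 0.60],[-0.38, 0.80]]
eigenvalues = [4.32, -2.11]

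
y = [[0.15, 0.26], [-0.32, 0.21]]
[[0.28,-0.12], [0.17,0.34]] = y@[[0.12, -0.99], [0.99, 0.12]]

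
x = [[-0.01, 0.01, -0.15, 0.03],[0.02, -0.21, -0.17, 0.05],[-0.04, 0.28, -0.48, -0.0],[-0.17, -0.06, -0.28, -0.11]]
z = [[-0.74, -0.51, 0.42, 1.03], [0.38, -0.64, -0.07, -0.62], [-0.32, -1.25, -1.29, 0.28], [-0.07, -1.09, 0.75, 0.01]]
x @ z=[[0.06, 0.15, 0.21, -0.06], [-0.04, 0.28, 0.28, 0.10], [0.29, 0.44, 0.58, -0.35], [0.20, 0.6, 0.21, -0.22]]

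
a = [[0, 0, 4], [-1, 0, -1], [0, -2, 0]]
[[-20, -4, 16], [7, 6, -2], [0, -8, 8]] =a@[[-2, -5, -2], [0, 4, -4], [-5, -1, 4]]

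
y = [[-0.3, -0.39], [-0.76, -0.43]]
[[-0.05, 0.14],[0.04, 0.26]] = y @[[-0.2, -0.24],[0.27, -0.17]]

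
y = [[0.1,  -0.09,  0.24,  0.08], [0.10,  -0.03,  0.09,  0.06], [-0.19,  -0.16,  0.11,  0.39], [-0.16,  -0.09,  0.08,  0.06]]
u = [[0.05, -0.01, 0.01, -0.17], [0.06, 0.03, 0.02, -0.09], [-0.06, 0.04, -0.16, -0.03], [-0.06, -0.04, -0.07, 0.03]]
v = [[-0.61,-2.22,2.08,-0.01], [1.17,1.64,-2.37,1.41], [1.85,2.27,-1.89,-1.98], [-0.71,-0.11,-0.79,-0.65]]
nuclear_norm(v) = 9.88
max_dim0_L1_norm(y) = 0.59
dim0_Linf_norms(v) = [1.85, 2.27, 2.37, 1.98]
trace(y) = 0.24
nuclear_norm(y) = 0.95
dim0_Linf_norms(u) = [0.06, 0.04, 0.16, 0.17]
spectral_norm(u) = 0.22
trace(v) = -1.51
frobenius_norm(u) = 0.30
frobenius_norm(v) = 6.24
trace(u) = -0.05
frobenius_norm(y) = 0.61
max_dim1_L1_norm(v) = 7.99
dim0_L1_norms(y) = [0.55, 0.37, 0.52, 0.59]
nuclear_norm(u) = 0.48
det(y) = 0.00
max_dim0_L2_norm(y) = 0.41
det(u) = -0.00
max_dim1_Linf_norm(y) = 0.39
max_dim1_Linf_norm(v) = 2.37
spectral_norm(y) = 0.52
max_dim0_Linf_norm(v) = 2.37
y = u @ v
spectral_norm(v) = 5.54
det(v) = -9.97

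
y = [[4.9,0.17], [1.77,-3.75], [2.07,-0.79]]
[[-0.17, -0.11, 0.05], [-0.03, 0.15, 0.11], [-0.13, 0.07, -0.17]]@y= [[-0.92, 0.34], [0.35, -0.65], [-0.87, -0.15]]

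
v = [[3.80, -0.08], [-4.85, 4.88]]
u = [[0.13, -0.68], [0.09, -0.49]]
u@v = [[3.79,-3.33],[2.72,-2.40]]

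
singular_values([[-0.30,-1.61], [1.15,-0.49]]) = [1.68, 1.19]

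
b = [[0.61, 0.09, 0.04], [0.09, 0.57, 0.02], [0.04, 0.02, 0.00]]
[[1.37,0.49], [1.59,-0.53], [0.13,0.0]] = b @ [[1.88, 0.72], [2.5, -1.19], [0.03, 4.07]]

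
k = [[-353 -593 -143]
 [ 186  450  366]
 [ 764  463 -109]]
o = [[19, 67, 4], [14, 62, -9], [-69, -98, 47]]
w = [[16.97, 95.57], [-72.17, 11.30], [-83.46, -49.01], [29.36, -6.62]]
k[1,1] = 450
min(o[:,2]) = -9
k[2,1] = 463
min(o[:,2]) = -9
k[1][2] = 366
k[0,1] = -593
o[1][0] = 14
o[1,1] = 62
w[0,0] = 16.97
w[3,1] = -6.62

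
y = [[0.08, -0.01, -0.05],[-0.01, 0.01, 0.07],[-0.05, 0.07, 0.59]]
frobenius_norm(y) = 0.61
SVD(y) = [[-0.10,-0.99,-0.05],[0.12,0.04,-0.99],[0.99,-0.1,0.11]] @ diag([0.6032667930657973, 0.07527990635985803, 0.0014533005743445828]) @ [[-0.1, 0.12, 0.99], [-0.99, 0.04, -0.1], [-0.05, -0.99, 0.11]]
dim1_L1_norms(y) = [0.14, 0.09, 0.71]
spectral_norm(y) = 0.60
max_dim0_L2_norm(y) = 0.6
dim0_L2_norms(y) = [0.09, 0.07, 0.6]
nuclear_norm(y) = 0.68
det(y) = 0.00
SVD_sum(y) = [[0.01,-0.01,-0.06], [-0.01,0.01,0.07], [-0.06,0.07,0.59]] + [[0.07, -0.00, 0.01], [-0.0, 0.00, -0.00], [0.01, -0.00, 0.0]] + [[0.00,0.0,-0.0], [0.00,0.0,-0.00], [-0.00,-0.0,0.0]]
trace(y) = 0.68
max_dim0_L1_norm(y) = 0.71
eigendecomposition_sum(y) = [[0.01, -0.01, -0.06], [-0.01, 0.01, 0.07], [-0.06, 0.07, 0.59]] + [[0.07, -0.0, 0.01], [-0.00, 0.00, -0.00], [0.01, -0.00, 0.0]] + [[0.0,  0.00,  -0.0], [0.0,  0.0,  -0.0], [-0.00,  -0.00,  0.00]]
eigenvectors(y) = [[0.1, -0.99, -0.05], [-0.12, 0.04, -0.99], [-0.99, -0.1, 0.11]]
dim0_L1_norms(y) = [0.14, 0.09, 0.71]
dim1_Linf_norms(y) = [0.08, 0.07, 0.59]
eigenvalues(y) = [0.6, 0.08, 0.0]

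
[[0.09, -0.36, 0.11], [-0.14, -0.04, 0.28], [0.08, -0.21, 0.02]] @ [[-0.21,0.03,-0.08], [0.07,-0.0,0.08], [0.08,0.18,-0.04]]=[[-0.04,0.02,-0.04], [0.05,0.05,-0.00], [-0.03,0.01,-0.02]]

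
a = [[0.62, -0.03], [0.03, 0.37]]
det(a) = 0.230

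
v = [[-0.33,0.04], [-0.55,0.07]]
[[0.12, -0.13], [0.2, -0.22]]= v @ [[-0.3, 0.48], [0.52, 0.69]]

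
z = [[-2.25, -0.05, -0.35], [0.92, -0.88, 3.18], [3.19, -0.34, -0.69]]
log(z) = [[(-0.16+2.69j), (0.03+0.21j), (-0.44+0.23j)], [(7.07+10.44j), (1.06+0.81j), 5.64+0.90j], [2.96-4.14j, (-0.72-0.32j), (0.75-0.36j)]]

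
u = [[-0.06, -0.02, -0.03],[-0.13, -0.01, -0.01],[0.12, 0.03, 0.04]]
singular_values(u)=[0.19, 0.03, 0.0]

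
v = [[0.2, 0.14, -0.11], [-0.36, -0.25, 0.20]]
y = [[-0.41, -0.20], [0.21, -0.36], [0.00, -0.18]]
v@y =[[-0.05, -0.07],  [0.1, 0.13]]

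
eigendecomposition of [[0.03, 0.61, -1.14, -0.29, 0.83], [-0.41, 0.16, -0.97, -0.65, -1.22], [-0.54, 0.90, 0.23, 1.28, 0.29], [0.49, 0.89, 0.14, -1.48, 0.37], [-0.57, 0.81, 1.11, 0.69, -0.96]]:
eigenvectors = [[(0.26-0.28j), (0.26+0.28j), 0.86+0.00j, (-0.19+0j), -0.77+0.00j], [(0.68+0j), 0.68-0.00j, (0.2+0j), -0.05+0.00j, (-0.01+0j)], [-0.17-0.41j, (-0.17+0.41j), -0.16+0.00j, (-0.55+0j), -0.13+0.00j], [0.14-0.28j, (0.14+0.28j), 0.32+0.00j, 0.81+0.00j, (-0.33+0j)], [-0.10-0.28j, (-0.1+0.28j), -0.30+0.00j, (-0.02+0j), 0.53+0.00j]]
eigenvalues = [(0.29+1.52j), (0.29-1.52j), (-0.01+0j), (-1.76+0j), (-0.84+0j)]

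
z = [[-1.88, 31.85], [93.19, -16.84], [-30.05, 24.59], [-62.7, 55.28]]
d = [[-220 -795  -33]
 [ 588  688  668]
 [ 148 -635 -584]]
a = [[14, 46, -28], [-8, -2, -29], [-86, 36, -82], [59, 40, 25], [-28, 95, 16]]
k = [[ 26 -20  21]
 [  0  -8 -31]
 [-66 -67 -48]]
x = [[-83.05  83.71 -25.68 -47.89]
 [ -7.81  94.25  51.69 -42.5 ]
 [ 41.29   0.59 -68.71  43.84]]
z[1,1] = -16.84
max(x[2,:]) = 43.84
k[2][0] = -66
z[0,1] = 31.85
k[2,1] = -67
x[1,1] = 94.25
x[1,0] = -7.81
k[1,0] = 0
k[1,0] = 0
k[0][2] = 21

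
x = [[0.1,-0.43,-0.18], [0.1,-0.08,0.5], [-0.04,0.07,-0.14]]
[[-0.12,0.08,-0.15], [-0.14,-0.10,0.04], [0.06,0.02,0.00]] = x @ [[-0.06, 0.19, -0.03], [0.35, -0.04, 0.28], [-0.21, -0.24, 0.13]]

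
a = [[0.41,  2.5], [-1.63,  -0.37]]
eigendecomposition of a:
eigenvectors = [[(0.78+0j), 0.78-0.00j], [(-0.12+0.62j), -0.12-0.62j]]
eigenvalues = [(0.02+1.98j), (0.02-1.98j)]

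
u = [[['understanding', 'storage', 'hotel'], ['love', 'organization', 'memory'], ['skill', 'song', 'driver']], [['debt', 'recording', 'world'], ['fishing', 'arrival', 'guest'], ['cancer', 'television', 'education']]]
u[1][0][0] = 'debt'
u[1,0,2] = 'world'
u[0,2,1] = 'song'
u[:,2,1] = ['song', 'television']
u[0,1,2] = 'memory'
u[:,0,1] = ['storage', 'recording']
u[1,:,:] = [['debt', 'recording', 'world'], ['fishing', 'arrival', 'guest'], ['cancer', 'television', 'education']]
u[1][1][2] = 'guest'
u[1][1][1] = 'arrival'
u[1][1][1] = 'arrival'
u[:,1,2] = ['memory', 'guest']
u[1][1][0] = 'fishing'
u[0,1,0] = 'love'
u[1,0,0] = 'debt'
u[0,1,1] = 'organization'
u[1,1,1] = 'arrival'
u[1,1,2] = 'guest'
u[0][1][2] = 'memory'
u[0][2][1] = 'song'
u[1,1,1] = 'arrival'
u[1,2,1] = 'television'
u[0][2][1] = 'song'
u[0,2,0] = 'skill'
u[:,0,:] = [['understanding', 'storage', 'hotel'], ['debt', 'recording', 'world']]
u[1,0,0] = 'debt'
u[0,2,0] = 'skill'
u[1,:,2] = ['world', 'guest', 'education']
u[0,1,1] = 'organization'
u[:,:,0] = [['understanding', 'love', 'skill'], ['debt', 'fishing', 'cancer']]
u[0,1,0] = 'love'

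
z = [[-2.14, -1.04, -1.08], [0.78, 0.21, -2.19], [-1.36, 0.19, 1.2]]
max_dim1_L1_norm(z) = 4.26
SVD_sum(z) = [[-0.73,-0.13,0.66], [1.51,0.28,-1.37], [-1.30,-0.24,1.18]] + [[-1.44, -0.8, -1.76], [-0.63, -0.35, -0.77], [0.07, 0.04, 0.09]] + [[0.04,-0.1,0.02], [-0.10,0.28,-0.05], [-0.13,0.39,-0.07]]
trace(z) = -0.73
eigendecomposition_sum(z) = [[(-2.15+0j), (-0.74+0j), (-1.06+0j)],[(-0.01+0j), (-0+0j), -0.01+0.00j],[-0.78+0.00j, -0.27+0.00j, -0.38+0.00j]] + [[0.01+0.13j, -0.15-0.11j, -0.01-0.36j], [(0.4-0.41j), 0.11+0.79j, -1.09+1.13j], [-0.29+0.02j, 0.23-0.33j, 0.79-0.05j]] + [[0.01-0.13j, (-0.15+0.11j), -0.01+0.36j], [0.40+0.41j, 0.11-0.79j, -1.09-1.13j], [(-0.29-0.02j), 0.23+0.33j, (0.79+0.05j)]]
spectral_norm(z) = 2.89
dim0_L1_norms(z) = [4.28, 1.44, 4.47]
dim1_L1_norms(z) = [4.26, 3.18, 2.75]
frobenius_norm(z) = 3.95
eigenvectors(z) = [[0.94+0.00j,  (-0.14+0.15j),  (-0.14-0.15j)], [0.01+0.00j,  0.87+0.00j,  (0.87-0j)], [0.34+0.00j,  (-0.33-0.3j),  (-0.33+0.3j)]]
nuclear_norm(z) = 6.06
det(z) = -4.02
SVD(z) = [[-0.34, -0.91, -0.21], [0.71, -0.40, 0.58], [-0.61, 0.05, 0.79]] @ diag([2.891323785497999, 2.638985922296756, 0.5271622798845351]) @ [[0.74,0.14,-0.66], [0.6,0.33,0.73], [-0.32,0.93,-0.16]]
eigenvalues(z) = [(-2.54+0j), (0.9+0.88j), (0.9-0.88j)]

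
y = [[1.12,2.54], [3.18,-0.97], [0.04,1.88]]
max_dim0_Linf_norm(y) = 3.18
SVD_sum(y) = [[0.25,  -0.08], [3.15,  -1.05], [-0.53,  0.17]] + [[0.87, 2.62], [0.03, 0.08], [0.57, 1.71]]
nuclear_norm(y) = 6.68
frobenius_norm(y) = 4.72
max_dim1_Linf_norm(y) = 3.18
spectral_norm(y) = 3.38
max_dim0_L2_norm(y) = 3.37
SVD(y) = [[-0.08, 0.84], [-0.98, 0.02], [0.16, 0.54]] @ diag([3.3797945317117346, 3.29731541157522]) @ [[-0.95, 0.31], [0.31, 0.95]]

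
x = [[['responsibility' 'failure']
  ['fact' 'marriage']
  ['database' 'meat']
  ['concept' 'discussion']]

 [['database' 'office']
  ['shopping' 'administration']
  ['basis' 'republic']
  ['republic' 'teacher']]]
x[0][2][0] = 'database'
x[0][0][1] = 'failure'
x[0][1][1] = 'marriage'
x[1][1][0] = 'shopping'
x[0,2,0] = 'database'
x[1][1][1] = 'administration'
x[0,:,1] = ['failure', 'marriage', 'meat', 'discussion']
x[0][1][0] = 'fact'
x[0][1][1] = 'marriage'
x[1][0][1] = 'office'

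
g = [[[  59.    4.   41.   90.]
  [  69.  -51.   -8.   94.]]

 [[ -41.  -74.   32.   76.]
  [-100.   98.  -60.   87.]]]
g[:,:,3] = [[90.0, 94.0], [76.0, 87.0]]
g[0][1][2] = -8.0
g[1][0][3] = 76.0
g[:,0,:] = [[59.0, 4.0, 41.0, 90.0], [-41.0, -74.0, 32.0, 76.0]]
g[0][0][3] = 90.0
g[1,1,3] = 87.0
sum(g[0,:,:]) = 298.0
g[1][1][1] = 98.0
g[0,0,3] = 90.0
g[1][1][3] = 87.0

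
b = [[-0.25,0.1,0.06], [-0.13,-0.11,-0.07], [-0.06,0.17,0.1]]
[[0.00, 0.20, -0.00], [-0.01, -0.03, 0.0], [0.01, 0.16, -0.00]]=b @ [[0.01,  -0.46,  0.01],[0.17,  0.47,  -0.00],[-0.21,  0.56,  -0.02]]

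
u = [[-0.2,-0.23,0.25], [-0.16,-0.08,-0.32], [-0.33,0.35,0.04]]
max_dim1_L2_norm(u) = 0.48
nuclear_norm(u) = 1.24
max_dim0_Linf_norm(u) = 0.35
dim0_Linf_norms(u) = [0.33, 0.35, 0.32]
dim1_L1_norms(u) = [0.68, 0.56, 0.72]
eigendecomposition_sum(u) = [[(-0.21+0j),  (-0.17+0j),  -0.01+0.00j],[(-0.16+0j),  (-0.13+0j),  -0.01+0.00j],[-0.03+0.00j,  -0.02+0.00j,  -0.00+0.00j]] + [[0.00+0.09j,  (-0.03-0.11j),  0.13-0.02j], [-0.11j,  0.03+0.13j,  (-0.16+0.01j)], [(-0.15-0j),  0.19-0.04j,  0.02+0.22j]] + [[0.00-0.09j, -0.03+0.11j, (0.13+0.02j)], [0.00+0.11j, 0.03-0.13j, -0.16-0.01j], [(-0.15+0j), (0.19+0.04j), 0.02-0.22j]]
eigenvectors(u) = [[-0.78+0.00j, 0.03+0.43j, (0.03-0.43j)],[(-0.61+0j), -0.00-0.52j, -0.00+0.52j],[-0.11+0.00j, -0.74+0.00j, -0.74-0.00j]]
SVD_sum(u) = [[0.04, -0.04, 0.0], [-0.05, 0.05, -0.01], [-0.32, 0.35, -0.04]] + [[-0.11, -0.07, 0.32], [0.07, 0.05, -0.21], [-0.02, -0.01, 0.07]] + [[-0.13,-0.12,-0.07], [-0.18,-0.18,-0.10], [0.01,0.01,0.01]]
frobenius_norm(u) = 0.72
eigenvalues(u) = [(-0.34+0j), (0.05+0.44j), (0.05-0.44j)]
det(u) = -0.07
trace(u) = -0.24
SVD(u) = [[0.11,0.82,-0.57], [-0.15,-0.55,-0.82], [-0.98,0.18,0.06]] @ diag([0.48510755934669697, 0.41763281653258083, 0.33623427311883985]) @ [[0.67, -0.74, 0.07], [-0.32, -0.2, 0.93], [0.67, 0.65, 0.37]]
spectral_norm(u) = 0.49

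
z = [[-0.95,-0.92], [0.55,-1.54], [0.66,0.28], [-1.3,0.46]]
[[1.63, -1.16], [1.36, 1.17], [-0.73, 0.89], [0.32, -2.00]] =z @ [[-0.64, 1.45], [-1.11, -0.24]]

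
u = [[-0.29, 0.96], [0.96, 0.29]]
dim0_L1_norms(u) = [1.25, 1.25]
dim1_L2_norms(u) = [1.0, 1.0]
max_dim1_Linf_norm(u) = 0.96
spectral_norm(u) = 1.00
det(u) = -1.01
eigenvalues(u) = [-1.0, 1.0]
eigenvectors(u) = [[-0.8,-0.60], [0.60,-0.80]]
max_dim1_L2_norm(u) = 1.0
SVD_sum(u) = [[-0.29, 0.00],[0.96, 0.0]] + [[0.0, 0.96], [0.00, 0.29]]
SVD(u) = [[-0.29,  0.96], [0.96,  0.29]] @ diag([1.0028459502834919, 1.0028459502834919]) @ [[1.0,0.0], [0.0,1.00]]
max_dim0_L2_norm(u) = 1.0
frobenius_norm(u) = 1.42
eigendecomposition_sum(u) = [[-0.65, 0.48], [0.48, -0.36]] + [[0.36, 0.48], [0.48, 0.65]]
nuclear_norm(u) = 2.01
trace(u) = 0.00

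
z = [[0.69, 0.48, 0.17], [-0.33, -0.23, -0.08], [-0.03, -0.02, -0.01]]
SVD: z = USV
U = [[-0.90, -0.14, 0.41], [0.43, -0.38, 0.82], [0.04, 0.91, 0.41]]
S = [0.95, 0.0, 0.0]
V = [[-0.8, -0.56, -0.20],[0.01, 0.32, -0.95],[0.59, -0.76, -0.25]]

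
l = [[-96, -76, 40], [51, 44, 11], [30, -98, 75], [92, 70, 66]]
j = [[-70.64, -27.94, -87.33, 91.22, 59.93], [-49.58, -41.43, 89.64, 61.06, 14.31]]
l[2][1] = -98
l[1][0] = 51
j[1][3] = 61.06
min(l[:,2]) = 11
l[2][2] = 75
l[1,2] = 11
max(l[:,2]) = 75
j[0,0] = -70.64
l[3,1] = 70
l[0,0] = -96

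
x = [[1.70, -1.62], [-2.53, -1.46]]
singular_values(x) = [3.08, 2.14]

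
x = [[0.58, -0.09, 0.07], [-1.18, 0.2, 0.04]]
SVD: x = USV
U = [[-0.44, 0.90], [0.90, 0.44]]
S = [1.33, 0.08]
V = [[-0.99, 0.16, 0.0], [0.02, 0.09, 1.00]]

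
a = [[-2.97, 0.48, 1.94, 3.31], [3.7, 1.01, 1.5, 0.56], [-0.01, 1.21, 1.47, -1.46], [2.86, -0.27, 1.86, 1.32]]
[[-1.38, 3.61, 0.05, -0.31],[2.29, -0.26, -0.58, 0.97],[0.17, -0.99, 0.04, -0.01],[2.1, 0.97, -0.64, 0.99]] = a @ [[0.57, -0.23, -0.13, 0.23], [-0.17, -0.28, 0.07, -0.1], [0.24, 0.3, -0.09, 0.13], [-0.02, 0.75, -0.06, 0.05]]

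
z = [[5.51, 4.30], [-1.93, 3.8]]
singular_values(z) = [7.06, 4.14]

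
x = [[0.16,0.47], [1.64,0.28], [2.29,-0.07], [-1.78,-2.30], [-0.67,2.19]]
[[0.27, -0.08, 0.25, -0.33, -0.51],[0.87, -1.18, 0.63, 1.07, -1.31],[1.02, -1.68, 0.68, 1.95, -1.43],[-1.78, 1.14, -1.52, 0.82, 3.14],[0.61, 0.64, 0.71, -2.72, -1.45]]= x @ [[0.46,  -0.73,  0.31,  0.82,  -0.65], [0.42,  0.07,  0.42,  -0.99,  -0.86]]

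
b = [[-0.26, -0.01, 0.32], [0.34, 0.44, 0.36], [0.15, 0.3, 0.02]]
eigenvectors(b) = [[-0.14, -0.91, 0.84], [-0.89, 0.41, -0.52], [-0.44, 0.04, 0.13]]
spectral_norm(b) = 0.73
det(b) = 0.04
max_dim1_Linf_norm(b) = 0.44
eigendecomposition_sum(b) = [[0.04, 0.07, 0.06], [0.22, 0.46, 0.36], [0.11, 0.23, 0.18]] + [[-0.42, -0.42, 0.98], [0.19, 0.19, -0.45], [0.02, 0.02, -0.05]] + [[0.12,0.34,-0.72], [-0.07,-0.21,0.44], [0.02,0.05,-0.11]]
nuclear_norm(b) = 1.27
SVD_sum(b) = [[0.01, 0.01, 0.01], [0.33, 0.48, 0.31], [0.15, 0.22, 0.14]] + [[-0.25, -0.04, 0.33], [-0.02, -0.0, 0.03], [0.06, 0.01, -0.08]] + [[-0.02,0.02,-0.01], [0.03,-0.03,0.02], [-0.06,0.07,-0.04]]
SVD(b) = [[0.02, -0.97, 0.26], [0.91, -0.09, -0.41], [0.42, 0.24, 0.88]] @ diag([0.7255286849579348, 0.4256494301681114, 0.11929245533885179]) @ [[0.51, 0.72, 0.47], [0.6, 0.10, -0.79], [-0.62, 0.68, -0.39]]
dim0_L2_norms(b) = [0.45, 0.53, 0.48]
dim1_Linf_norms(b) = [0.32, 0.44, 0.3]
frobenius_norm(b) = 0.85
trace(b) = 0.20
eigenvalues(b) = [0.67, -0.27, -0.2]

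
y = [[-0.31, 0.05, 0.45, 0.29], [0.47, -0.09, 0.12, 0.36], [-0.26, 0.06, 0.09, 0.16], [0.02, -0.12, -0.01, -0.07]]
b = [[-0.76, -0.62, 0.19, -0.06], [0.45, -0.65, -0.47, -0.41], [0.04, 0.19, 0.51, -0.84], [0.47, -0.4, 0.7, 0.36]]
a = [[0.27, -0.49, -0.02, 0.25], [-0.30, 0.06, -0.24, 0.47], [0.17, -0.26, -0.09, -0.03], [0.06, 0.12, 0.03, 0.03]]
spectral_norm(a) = 0.68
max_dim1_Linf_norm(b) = 0.84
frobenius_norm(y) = 0.94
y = a @ b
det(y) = 0.01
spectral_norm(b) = 1.01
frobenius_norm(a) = 0.93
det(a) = 0.01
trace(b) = -0.54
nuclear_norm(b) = 4.01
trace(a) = 0.27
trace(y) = -0.38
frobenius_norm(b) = 2.00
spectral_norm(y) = 0.69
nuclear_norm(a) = 1.54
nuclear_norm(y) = 1.54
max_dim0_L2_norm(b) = 1.0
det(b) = 1.01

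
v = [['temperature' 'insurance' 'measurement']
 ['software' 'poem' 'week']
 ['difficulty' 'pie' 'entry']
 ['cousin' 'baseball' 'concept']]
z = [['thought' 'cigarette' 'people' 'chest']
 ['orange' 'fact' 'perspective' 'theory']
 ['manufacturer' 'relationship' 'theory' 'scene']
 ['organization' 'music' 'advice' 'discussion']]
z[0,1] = 'cigarette'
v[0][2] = 'measurement'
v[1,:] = ['software', 'poem', 'week']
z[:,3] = ['chest', 'theory', 'scene', 'discussion']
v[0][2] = 'measurement'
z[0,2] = 'people'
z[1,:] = ['orange', 'fact', 'perspective', 'theory']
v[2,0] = 'difficulty'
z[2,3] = 'scene'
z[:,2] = ['people', 'perspective', 'theory', 'advice']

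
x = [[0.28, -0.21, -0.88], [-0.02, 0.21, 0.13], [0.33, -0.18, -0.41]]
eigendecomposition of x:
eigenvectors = [[-0.84+0.00j, -0.84-0.00j, (0.15+0j)], [0.12-0.01j, (0.12+0.01j), (0.97+0j)], [(-0.34+0.41j), (-0.34-0.41j), -0.21+0.00j]]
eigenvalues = [(-0.05+0.43j), (-0.05-0.43j), (0.18+0j)]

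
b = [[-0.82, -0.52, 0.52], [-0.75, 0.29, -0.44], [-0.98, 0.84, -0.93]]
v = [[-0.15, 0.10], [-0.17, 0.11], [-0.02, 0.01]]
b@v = [[0.2, -0.13], [0.07, -0.05], [0.02, -0.01]]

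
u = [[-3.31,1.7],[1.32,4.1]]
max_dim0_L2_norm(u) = 4.44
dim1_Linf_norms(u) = [3.31, 4.1]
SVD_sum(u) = [[-0.06, 1.80], [-0.12, 4.06]] + [[-3.25,  -0.1], [1.44,  0.04]]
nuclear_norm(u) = 8.00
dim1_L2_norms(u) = [3.72, 4.31]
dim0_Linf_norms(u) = [3.31, 4.1]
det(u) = -15.81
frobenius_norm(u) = 5.69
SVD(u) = [[0.41, 0.91], [0.91, -0.41]] @ diag([4.439211184749322, 3.562569866991597]) @ [[-0.03, 1.00], [-1.00, -0.03]]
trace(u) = 0.79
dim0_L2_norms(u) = [3.56, 4.44]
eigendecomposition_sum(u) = [[-3.47,0.77], [0.59,-0.13]] + [[0.16, 0.93], [0.73, 4.23]]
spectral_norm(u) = 4.44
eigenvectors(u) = [[-0.99, -0.22], [0.17, -0.98]]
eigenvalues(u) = [-3.6, 4.39]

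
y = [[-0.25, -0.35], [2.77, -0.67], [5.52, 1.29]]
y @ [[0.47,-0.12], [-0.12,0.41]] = [[-0.08, -0.11], [1.38, -0.61], [2.44, -0.13]]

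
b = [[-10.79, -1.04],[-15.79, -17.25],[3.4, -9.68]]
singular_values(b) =[25.21, 11.58]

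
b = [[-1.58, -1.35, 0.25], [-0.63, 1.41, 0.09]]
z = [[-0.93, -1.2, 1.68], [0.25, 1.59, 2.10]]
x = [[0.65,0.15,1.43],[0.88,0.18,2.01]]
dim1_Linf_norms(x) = [1.43, 2.01]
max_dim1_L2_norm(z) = 2.65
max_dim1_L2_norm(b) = 2.09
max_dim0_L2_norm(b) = 1.95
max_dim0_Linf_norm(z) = 2.1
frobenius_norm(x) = 2.71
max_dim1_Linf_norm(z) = 2.1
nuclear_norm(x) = 2.73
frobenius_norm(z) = 3.48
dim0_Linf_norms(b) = [1.58, 1.41, 0.25]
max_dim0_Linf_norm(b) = 1.58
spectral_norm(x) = 2.71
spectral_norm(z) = 2.78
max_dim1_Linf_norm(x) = 2.01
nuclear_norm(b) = 3.61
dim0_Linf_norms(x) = [0.88, 0.18, 2.01]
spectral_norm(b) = 2.17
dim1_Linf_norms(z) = [1.68, 2.1]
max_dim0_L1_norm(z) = 3.78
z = b + x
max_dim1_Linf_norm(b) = 1.58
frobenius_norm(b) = 2.60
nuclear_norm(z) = 4.88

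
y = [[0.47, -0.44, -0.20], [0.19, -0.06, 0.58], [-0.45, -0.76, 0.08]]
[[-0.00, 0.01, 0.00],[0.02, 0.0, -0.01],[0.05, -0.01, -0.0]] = y @[[-0.03,0.02,0.0], [-0.04,-0.0,-0.00], [0.04,0.00,-0.02]]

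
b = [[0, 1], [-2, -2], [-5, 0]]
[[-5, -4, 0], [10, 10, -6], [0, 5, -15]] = b@ [[0, -1, 3], [-5, -4, 0]]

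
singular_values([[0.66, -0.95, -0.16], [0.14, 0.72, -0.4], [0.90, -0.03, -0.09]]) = [1.38, 0.94, 0.29]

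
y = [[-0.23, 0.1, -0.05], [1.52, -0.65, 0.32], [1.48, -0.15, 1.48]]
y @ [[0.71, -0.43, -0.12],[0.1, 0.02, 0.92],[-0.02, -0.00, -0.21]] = [[-0.15, 0.10, 0.13], [1.01, -0.67, -0.85], [1.01, -0.64, -0.63]]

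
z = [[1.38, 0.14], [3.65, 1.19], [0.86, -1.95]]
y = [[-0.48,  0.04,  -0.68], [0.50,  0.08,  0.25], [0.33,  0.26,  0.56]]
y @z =[[-1.1,1.31], [1.20,-0.32], [1.89,-0.74]]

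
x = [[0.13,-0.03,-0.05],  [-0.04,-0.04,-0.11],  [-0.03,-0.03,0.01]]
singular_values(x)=[0.15, 0.12, 0.03]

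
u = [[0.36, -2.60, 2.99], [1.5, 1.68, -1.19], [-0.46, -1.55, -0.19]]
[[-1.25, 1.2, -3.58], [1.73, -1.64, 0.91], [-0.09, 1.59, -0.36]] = u@[[0.79, -0.36, -0.50],[-0.10, -0.88, 0.47],[-0.60, -0.32, -0.73]]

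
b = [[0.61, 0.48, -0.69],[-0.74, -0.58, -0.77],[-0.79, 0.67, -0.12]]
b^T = [[0.61,-0.74,-0.79], [0.48,-0.58,0.67], [-0.69,-0.77,-0.12]]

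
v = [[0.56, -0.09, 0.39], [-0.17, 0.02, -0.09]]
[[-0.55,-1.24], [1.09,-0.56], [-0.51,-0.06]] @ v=[[-0.10, 0.02, -0.1], [0.71, -0.11, 0.48], [-0.28, 0.04, -0.19]]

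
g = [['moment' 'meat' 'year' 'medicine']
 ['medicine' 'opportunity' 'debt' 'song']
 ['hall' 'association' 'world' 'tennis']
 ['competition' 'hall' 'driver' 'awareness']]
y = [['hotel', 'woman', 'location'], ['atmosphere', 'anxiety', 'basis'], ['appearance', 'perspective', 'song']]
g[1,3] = 'song'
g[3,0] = 'competition'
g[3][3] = 'awareness'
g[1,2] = 'debt'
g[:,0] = ['moment', 'medicine', 'hall', 'competition']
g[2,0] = 'hall'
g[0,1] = 'meat'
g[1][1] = 'opportunity'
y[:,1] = ['woman', 'anxiety', 'perspective']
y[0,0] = 'hotel'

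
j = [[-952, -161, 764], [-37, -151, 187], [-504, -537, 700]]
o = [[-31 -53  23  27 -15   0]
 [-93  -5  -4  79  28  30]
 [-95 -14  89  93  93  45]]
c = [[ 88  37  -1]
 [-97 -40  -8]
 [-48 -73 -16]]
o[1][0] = -93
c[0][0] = 88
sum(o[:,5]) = 75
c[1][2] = -8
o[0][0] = -31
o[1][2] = -4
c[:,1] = [37, -40, -73]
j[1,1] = -151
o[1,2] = -4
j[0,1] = -161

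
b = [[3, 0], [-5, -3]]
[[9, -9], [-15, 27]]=b @ [[3, -3], [0, -4]]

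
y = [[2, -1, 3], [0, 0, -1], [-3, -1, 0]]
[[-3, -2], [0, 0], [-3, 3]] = y @ [[0, -1], [3, 0], [0, 0]]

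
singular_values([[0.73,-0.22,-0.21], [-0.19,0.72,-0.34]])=[0.94, 0.65]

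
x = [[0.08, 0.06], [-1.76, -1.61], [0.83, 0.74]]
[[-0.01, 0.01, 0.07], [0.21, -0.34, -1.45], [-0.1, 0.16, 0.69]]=x@[[-0.01, 0.01, 0.98], [-0.12, 0.2, -0.17]]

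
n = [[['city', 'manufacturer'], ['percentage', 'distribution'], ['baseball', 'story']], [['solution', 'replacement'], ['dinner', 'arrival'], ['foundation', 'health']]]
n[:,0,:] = [['city', 'manufacturer'], ['solution', 'replacement']]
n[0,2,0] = 'baseball'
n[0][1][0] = 'percentage'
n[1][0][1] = 'replacement'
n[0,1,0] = 'percentage'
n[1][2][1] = 'health'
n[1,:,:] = [['solution', 'replacement'], ['dinner', 'arrival'], ['foundation', 'health']]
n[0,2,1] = 'story'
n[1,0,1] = 'replacement'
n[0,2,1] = 'story'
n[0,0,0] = 'city'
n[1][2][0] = 'foundation'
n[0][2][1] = 'story'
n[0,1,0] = 'percentage'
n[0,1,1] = 'distribution'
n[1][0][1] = 'replacement'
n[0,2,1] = 'story'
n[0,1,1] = 'distribution'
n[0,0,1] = 'manufacturer'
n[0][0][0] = 'city'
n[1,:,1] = ['replacement', 'arrival', 'health']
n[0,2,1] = 'story'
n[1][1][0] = 'dinner'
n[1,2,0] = 'foundation'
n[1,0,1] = 'replacement'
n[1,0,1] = 'replacement'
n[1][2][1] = 'health'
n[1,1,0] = 'dinner'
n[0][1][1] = 'distribution'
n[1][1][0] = 'dinner'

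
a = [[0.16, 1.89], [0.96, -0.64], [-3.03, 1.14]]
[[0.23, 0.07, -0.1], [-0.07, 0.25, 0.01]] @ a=[[0.41,0.28], [0.20,-0.28]]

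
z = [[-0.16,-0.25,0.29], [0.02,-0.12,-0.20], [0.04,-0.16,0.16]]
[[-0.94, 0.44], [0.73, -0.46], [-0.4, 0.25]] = z @ [[0.85,  0.12], [-0.52,  0.50], [-3.23,  2.02]]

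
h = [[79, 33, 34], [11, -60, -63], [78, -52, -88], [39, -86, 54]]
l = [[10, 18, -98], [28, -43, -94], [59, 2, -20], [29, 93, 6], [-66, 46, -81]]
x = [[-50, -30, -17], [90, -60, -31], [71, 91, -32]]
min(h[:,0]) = 11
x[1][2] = -31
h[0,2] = 34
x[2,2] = -32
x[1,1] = -60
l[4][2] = -81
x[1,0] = 90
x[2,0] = 71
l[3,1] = 93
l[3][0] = 29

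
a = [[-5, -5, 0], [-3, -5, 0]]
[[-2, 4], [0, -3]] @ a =[[-2, -10, 0], [9, 15, 0]]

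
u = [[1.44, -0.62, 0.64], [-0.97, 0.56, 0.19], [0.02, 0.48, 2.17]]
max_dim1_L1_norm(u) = 2.7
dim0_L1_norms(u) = [2.43, 1.66, 3.0]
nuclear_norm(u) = 4.25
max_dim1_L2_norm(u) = 2.22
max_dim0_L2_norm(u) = 2.27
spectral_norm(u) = 2.33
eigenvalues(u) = [0j, (2.08+0.3j), (2.08-0.3j)]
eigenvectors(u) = [[(0.46+0j), (0.71+0j), 0.71-0.00j],[(0.87+0j), -0.38+0.13j, -0.38-0.13j],[(-0.2+0j), 0.34+0.46j, (0.34-0.46j)]]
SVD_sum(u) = [[0.25, 0.07, 0.91], [-0.01, -0.0, -0.03], [0.57, 0.16, 2.04]] + [[1.19, -0.69, -0.27], [-0.96, 0.56, 0.22], [-0.55, 0.32, 0.13]] + [[0.00, 0.00, -0.00], [0.00, 0.00, -0.00], [-0.00, -0.0, 0.0]]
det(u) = 0.01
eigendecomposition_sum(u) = [[0.00-0.00j, 0.00+0.00j, -0.00+0.00j], [0.00-0.00j, 0.00+0.00j, -0.00+0.00j], [-0.00+0.00j, -0.00-0.00j, 0j]] + [[0.72+0.52j,-0.31-0.60j,0.32-1.42j], [-0.49-0.14j,0.28+0.26j,(0.1+0.83j)], [(0.01+0.72j),(0.24-0.49j),(1.08-0.48j)]] + [[0.72-0.52j,-0.31+0.60j,0.32+1.42j], [-0.49+0.14j,0.28-0.26j,(0.1-0.83j)], [0.01-0.72j,0.24+0.49j,1.08+0.48j]]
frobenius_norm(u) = 3.02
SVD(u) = [[-0.41, 0.73, -0.55], [0.01, -0.59, -0.81], [-0.91, -0.34, 0.23]] @ diag([2.3302296113041714, 1.9151835793551282, 0.0013475791955597197]) @ [[-0.27, -0.08, -0.96], [0.85, -0.49, -0.19], [-0.46, -0.87, 0.2]]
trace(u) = 4.17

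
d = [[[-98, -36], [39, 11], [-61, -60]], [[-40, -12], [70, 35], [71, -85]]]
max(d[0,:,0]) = 39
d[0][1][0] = 39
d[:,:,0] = [[-98, 39, -61], [-40, 70, 71]]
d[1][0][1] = -12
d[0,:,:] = [[-98, -36], [39, 11], [-61, -60]]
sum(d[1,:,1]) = -62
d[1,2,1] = -85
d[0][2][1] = -60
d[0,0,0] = -98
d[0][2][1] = -60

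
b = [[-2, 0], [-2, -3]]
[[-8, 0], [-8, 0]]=b@ [[4, 0], [0, 0]]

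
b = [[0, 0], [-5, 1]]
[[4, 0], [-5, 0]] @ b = [[0, 0], [0, 0]]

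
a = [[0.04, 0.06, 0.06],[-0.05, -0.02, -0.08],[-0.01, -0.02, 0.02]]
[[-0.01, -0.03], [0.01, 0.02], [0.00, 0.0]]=a@[[-0.38, -0.02], [0.02, -0.35], [0.06, -0.17]]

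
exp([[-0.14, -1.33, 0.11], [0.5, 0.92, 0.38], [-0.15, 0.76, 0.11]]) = [[0.47, -1.89, -0.24], [0.69, 2.23, 0.66], [0.12, 1.37, 1.34]]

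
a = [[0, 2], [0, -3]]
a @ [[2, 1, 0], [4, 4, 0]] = [[8, 8, 0], [-12, -12, 0]]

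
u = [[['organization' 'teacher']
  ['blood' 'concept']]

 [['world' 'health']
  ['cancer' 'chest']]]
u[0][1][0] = 'blood'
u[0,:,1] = ['teacher', 'concept']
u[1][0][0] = 'world'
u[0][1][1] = 'concept'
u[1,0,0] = 'world'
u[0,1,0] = 'blood'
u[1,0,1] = 'health'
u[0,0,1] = 'teacher'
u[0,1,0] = 'blood'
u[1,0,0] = 'world'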